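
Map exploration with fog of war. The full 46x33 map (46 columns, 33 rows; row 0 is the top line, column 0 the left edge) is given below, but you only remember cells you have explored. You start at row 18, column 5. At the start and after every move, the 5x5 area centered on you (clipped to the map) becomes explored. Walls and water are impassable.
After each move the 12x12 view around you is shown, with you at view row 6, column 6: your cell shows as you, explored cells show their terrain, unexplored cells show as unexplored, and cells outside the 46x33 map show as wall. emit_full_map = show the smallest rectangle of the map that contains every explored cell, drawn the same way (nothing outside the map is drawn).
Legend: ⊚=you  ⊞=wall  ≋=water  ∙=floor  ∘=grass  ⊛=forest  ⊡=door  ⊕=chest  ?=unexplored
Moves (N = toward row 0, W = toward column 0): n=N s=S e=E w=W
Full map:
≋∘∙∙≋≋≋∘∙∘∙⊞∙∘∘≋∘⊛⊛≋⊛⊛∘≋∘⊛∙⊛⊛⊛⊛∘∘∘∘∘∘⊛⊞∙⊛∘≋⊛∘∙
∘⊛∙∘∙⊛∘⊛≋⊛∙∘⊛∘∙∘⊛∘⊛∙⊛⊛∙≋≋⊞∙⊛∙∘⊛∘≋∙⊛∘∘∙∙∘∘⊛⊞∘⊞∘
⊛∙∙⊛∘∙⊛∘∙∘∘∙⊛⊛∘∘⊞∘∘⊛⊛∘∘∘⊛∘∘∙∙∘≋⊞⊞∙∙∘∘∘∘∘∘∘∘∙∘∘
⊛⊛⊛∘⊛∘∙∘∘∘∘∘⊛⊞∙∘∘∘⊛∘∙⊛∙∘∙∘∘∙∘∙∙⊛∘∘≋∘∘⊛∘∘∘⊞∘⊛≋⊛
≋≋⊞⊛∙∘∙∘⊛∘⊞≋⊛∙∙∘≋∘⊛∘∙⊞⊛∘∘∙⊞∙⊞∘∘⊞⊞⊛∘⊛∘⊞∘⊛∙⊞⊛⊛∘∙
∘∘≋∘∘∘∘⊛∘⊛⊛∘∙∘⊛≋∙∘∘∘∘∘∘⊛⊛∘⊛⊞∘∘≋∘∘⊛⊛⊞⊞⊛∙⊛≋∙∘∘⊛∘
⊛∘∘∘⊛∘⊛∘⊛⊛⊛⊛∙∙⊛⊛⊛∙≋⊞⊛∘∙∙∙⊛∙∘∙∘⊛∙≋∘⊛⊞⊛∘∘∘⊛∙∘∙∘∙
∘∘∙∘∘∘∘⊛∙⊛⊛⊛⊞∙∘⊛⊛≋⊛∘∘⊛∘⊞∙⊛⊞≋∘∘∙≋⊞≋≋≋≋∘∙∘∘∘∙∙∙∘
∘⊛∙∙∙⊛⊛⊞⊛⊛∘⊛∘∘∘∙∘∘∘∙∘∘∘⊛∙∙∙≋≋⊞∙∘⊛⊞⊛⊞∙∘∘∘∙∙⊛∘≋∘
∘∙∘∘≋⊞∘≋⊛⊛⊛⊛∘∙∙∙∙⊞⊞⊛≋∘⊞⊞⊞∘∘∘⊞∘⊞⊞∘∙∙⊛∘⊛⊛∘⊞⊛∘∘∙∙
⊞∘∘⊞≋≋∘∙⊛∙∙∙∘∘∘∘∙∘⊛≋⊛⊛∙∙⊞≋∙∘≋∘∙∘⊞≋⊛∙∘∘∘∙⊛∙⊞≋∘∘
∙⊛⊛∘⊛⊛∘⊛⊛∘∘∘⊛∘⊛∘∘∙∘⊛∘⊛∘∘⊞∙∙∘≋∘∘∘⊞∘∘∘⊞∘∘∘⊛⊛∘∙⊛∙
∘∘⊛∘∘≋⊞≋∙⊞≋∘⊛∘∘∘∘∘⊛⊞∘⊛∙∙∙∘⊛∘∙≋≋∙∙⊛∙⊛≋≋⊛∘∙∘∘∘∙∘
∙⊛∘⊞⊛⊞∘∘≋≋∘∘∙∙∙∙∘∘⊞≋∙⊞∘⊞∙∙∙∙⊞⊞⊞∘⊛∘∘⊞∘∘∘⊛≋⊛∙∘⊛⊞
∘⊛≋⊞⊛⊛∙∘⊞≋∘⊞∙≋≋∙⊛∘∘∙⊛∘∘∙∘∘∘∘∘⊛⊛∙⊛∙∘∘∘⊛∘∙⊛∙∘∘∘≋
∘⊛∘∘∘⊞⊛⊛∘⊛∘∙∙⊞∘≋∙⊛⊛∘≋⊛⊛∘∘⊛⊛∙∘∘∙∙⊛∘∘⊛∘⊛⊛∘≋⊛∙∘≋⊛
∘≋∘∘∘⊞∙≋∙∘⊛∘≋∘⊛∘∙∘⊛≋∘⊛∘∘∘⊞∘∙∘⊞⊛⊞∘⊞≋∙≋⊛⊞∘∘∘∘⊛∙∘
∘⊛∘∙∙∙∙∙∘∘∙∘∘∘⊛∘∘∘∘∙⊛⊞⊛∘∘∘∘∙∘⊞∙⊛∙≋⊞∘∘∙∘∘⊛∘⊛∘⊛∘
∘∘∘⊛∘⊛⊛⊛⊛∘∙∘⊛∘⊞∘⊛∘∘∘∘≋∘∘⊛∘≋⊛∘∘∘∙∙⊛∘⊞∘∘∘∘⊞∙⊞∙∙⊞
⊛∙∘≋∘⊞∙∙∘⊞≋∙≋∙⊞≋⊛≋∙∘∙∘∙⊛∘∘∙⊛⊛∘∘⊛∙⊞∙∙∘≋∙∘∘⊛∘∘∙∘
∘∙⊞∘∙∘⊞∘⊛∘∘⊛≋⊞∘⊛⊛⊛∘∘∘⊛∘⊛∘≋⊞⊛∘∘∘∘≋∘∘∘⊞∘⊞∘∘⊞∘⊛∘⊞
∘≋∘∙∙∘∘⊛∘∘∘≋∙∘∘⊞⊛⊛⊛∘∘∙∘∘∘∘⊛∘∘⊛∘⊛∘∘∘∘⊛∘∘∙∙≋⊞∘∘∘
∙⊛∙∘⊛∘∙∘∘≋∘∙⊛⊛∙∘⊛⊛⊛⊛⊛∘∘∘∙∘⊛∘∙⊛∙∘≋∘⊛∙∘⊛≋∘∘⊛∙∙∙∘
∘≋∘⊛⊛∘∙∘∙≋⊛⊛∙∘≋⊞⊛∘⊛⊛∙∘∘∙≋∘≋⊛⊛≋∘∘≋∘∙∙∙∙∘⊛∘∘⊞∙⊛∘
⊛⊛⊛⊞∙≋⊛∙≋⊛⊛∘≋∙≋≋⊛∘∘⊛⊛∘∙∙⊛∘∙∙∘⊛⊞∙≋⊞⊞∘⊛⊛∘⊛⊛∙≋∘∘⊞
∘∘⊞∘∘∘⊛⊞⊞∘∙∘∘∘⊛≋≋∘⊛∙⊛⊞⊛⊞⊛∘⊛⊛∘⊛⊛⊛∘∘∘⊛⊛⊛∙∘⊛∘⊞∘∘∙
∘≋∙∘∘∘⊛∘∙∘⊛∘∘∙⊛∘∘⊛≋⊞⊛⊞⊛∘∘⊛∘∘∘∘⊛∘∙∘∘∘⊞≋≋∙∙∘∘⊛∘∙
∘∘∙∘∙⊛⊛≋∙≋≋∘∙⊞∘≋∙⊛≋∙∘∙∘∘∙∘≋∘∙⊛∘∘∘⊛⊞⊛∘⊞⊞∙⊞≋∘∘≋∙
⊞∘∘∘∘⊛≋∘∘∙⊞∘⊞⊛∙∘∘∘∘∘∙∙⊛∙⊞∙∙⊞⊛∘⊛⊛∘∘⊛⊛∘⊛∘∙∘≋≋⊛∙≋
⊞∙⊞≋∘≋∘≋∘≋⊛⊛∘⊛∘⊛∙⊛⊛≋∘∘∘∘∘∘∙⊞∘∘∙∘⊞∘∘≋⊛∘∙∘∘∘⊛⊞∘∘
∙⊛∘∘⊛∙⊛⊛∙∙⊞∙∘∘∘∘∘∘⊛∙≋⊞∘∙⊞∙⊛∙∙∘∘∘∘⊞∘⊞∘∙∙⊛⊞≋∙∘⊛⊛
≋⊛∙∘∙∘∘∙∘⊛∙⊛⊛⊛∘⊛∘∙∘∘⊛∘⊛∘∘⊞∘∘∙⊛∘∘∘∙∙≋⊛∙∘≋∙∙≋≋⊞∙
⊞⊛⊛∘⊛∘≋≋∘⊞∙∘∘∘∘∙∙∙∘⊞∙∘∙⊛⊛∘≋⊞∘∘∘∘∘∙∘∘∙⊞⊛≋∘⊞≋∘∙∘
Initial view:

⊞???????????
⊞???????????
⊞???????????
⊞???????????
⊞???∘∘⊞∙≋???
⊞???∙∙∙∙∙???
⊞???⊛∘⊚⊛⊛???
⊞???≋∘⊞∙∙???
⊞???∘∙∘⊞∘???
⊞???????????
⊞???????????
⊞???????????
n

⊞???????????
⊞???????????
⊞???????????
⊞???????????
⊞???∘∘⊞⊛⊛???
⊞???∘∘⊞∙≋???
⊞???∙∙⊚∙∙???
⊞???⊛∘⊛⊛⊛???
⊞???≋∘⊞∙∙???
⊞???∘∙∘⊞∘???
⊞???????????
⊞???????????

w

⊞⊞??????????
⊞⊞??????????
⊞⊞??????????
⊞⊞??????????
⊞⊞??∘∘∘⊞⊛⊛??
⊞⊞??∘∘∘⊞∙≋??
⊞⊞??∘∙⊚∙∙∙??
⊞⊞??∘⊛∘⊛⊛⊛??
⊞⊞??∘≋∘⊞∙∙??
⊞⊞???∘∙∘⊞∘??
⊞⊞??????????
⊞⊞??????????

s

⊞⊞??????????
⊞⊞??????????
⊞⊞??????????
⊞⊞??∘∘∘⊞⊛⊛??
⊞⊞??∘∘∘⊞∙≋??
⊞⊞??∘∙∙∙∙∙??
⊞⊞??∘⊛⊚⊛⊛⊛??
⊞⊞??∘≋∘⊞∙∙??
⊞⊞??⊞∘∙∘⊞∘??
⊞⊞??????????
⊞⊞??????????
⊞⊞??????????

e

⊞???????????
⊞???????????
⊞???????????
⊞??∘∘∘⊞⊛⊛???
⊞??∘∘∘⊞∙≋???
⊞??∘∙∙∙∙∙???
⊞??∘⊛∘⊚⊛⊛???
⊞??∘≋∘⊞∙∙???
⊞??⊞∘∙∘⊞∘???
⊞???????????
⊞???????????
⊞???????????

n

⊞???????????
⊞???????????
⊞???????????
⊞???????????
⊞??∘∘∘⊞⊛⊛???
⊞??∘∘∘⊞∙≋???
⊞??∘∙∙⊚∙∙???
⊞??∘⊛∘⊛⊛⊛???
⊞??∘≋∘⊞∙∙???
⊞??⊞∘∙∘⊞∘???
⊞???????????
⊞???????????

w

⊞⊞??????????
⊞⊞??????????
⊞⊞??????????
⊞⊞??????????
⊞⊞??∘∘∘⊞⊛⊛??
⊞⊞??∘∘∘⊞∙≋??
⊞⊞??∘∙⊚∙∙∙??
⊞⊞??∘⊛∘⊛⊛⊛??
⊞⊞??∘≋∘⊞∙∙??
⊞⊞??⊞∘∙∘⊞∘??
⊞⊞??????????
⊞⊞??????????

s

⊞⊞??????????
⊞⊞??????????
⊞⊞??????????
⊞⊞??∘∘∘⊞⊛⊛??
⊞⊞??∘∘∘⊞∙≋??
⊞⊞??∘∙∙∙∙∙??
⊞⊞??∘⊛⊚⊛⊛⊛??
⊞⊞??∘≋∘⊞∙∙??
⊞⊞??⊞∘∙∘⊞∘??
⊞⊞??????????
⊞⊞??????????
⊞⊞??????????

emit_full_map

∘∘∘⊞⊛⊛
∘∘∘⊞∙≋
∘∙∙∙∙∙
∘⊛⊚⊛⊛⊛
∘≋∘⊞∙∙
⊞∘∙∘⊞∘

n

⊞⊞??????????
⊞⊞??????????
⊞⊞??????????
⊞⊞??????????
⊞⊞??∘∘∘⊞⊛⊛??
⊞⊞??∘∘∘⊞∙≋??
⊞⊞??∘∙⊚∙∙∙??
⊞⊞??∘⊛∘⊛⊛⊛??
⊞⊞??∘≋∘⊞∙∙??
⊞⊞??⊞∘∙∘⊞∘??
⊞⊞??????????
⊞⊞??????????


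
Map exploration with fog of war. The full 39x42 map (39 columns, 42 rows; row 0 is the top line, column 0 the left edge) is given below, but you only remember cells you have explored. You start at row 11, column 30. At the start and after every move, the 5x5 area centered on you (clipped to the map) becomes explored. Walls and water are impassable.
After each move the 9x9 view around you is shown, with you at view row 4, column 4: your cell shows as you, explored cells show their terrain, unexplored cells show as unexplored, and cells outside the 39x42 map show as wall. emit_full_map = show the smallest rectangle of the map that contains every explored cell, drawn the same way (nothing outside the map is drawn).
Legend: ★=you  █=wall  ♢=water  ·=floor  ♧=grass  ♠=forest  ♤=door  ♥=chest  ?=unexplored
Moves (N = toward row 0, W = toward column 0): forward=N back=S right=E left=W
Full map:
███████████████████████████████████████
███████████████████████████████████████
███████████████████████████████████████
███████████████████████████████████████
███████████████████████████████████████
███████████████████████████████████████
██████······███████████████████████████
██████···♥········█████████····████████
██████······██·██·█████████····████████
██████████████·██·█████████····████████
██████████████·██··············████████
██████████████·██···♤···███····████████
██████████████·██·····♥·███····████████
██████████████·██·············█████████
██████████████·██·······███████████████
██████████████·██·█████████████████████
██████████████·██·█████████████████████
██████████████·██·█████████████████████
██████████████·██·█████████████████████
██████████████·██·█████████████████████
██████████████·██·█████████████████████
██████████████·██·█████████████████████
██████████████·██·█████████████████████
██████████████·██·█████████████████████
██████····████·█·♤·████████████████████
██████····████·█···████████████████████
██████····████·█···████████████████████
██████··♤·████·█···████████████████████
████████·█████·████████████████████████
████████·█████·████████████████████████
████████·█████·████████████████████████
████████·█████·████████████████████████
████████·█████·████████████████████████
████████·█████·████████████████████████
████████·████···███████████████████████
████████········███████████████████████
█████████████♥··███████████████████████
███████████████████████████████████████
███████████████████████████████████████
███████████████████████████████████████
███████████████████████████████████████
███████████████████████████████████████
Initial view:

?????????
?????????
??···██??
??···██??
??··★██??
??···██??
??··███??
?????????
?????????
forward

?????????
?????????
??···██??
??···██??
??··★██??
??···██??
??···██??
??··███??
?????????

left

?????????
?????????
??····██?
??····██?
??··★·██?
??····██?
??····██?
???··███?
?????????

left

?????????
?????????
??█····██
??█····██
??··★··██
??█····██
??█····██
????··███
?????????

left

?????????
?????????
??██····█
??██····█
??··★···█
??██····█
??██····█
?????··██
?????????

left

?????????
?????????
??███····
??███····
??··★····
??███····
??███····
??????··█
?????????

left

?????????
?????????
??████···
??████···
??··★····
??·███···
??·███···
???????··
?????????

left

?????????
?????????
??█████··
??█████··
??··★····
??··███··
??♥·███··
????????·
?????????

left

?????????
?????????
??██████·
??██████·
??··★····
??···███·
??·♥·███·
?????????
?????????

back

?????????
??██████·
??██████·
??·······
??··★███·
??·♥·███·
??·····??
?????????
?????????

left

?????????
???██████
??███████
??·······
??♤·★·███
??··♥·███
??······?
?????????
?????????

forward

?????????
?????????
??███████
??███████
??··★····
??♤···███
??··♥·███
??······?
?????????

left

?????????
?????????
??███████
??███████
??··★····
??·♤···██
??···♥·██
???······
?????????

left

?????????
?????????
??███████
??███████
??··★····
??··♤···█
??····♥·█
????·····
?????????

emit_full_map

█████████····██
█████████····██
··★··········██
··♤···███····██
····♥·███····██
??······??··███

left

?????????
?????????
??·██████
??·██████
??··★····
??···♤···
??·····♥·
?????····
?????????

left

?????????
?????????
??█·█████
??█·█████
??█·★····
??█···♤··
??█·····♥
??????···
?????????

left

?????????
?????????
??██·████
??██·████
??██★····
??██···♤·
??██·····
???????··
?????????

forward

?????????
?????????
??···██??
??██·████
??██★████
??██·····
??██···♤·
??██·····
???????··

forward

?????????
?????????
??█████??
??···██??
??██★████
??██·████
??██·····
??██···♤·
??██·····

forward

?????????
?????????
??█████??
??█████??
??··★██??
??██·████
??██·████
??██·····
??██···♤·

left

?????????
?????????
??██████?
??██████?
??··★·██?
??·██·███
??·██·███
???██····
???██···♤

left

?????????
?????????
??███████
??███████
??··★··██
??█·██·██
??█·██·██
????██···
????██···

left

?????????
?????????
??███████
??███████
??··★···█
??██·██·█
??██·██·█
?????██··
?????██··

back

?????????
??███████
??███████
??······█
??██★██·█
??██·██·█
??██·██··
?????██··
?????██··

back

??███████
??███████
??······█
??██·██·█
??██★██·█
??██·██··
??██·██··
?????██··
?????????

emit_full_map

████████?????????????
████████?????????????
······██?????????????
██·██·█████████····██
██★██·█████████····██
██·██··············██
██·██···♤···███····██
???██·····♥·███····██
????????······??··███

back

??███████
??······█
??██·██·█
??██·██·█
??██★██··
??██·██··
??██·██··
?????????
?????????

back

??······█
??██·██·█
??██·██·█
??██·██··
??██★██··
??██·██··
??██·██??
?????????
?????????

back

??██·██·█
??██·██·█
??██·██··
??██·██··
??██★██··
??██·██??
??██·██??
?????????
?????????

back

??██·██·█
??██·██··
??██·██··
??██·██··
??██★██??
??██·██??
??██·██??
?????????
?????????

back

??██·██··
??██·██··
??██·██··
??██·██??
??██★██??
??██·██??
??██·██??
?????????
?????????

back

??██·██··
??██·██··
??██·██??
??██·██??
??██★██??
??██·██??
??██·██??
?????????
?????????

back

??██·██··
??██·██??
??██·██??
??██·██??
??██★██??
??██·██??
??██·██??
?????????
?????????

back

??██·██??
??██·██??
??██·██??
??██·██??
??██★██??
??██·██??
??██·██??
?????????
?????????

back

??██·██??
??██·██??
??██·██??
??██·██??
??██★██??
??██·██??
??██·██??
?????????
?????????

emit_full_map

████████?????????????
████████?????????????
······██?????????????
██·██·█████████····██
██·██·█████████····██
██·██··············██
██·██···♤···███····██
██·██·····♥·███····██
██·██???······??··███
██·██????????????????
██·██????????????????
██·██????????????????
██·██????????????????
██★██????????????????
██·██????????????????
██·██????????????????


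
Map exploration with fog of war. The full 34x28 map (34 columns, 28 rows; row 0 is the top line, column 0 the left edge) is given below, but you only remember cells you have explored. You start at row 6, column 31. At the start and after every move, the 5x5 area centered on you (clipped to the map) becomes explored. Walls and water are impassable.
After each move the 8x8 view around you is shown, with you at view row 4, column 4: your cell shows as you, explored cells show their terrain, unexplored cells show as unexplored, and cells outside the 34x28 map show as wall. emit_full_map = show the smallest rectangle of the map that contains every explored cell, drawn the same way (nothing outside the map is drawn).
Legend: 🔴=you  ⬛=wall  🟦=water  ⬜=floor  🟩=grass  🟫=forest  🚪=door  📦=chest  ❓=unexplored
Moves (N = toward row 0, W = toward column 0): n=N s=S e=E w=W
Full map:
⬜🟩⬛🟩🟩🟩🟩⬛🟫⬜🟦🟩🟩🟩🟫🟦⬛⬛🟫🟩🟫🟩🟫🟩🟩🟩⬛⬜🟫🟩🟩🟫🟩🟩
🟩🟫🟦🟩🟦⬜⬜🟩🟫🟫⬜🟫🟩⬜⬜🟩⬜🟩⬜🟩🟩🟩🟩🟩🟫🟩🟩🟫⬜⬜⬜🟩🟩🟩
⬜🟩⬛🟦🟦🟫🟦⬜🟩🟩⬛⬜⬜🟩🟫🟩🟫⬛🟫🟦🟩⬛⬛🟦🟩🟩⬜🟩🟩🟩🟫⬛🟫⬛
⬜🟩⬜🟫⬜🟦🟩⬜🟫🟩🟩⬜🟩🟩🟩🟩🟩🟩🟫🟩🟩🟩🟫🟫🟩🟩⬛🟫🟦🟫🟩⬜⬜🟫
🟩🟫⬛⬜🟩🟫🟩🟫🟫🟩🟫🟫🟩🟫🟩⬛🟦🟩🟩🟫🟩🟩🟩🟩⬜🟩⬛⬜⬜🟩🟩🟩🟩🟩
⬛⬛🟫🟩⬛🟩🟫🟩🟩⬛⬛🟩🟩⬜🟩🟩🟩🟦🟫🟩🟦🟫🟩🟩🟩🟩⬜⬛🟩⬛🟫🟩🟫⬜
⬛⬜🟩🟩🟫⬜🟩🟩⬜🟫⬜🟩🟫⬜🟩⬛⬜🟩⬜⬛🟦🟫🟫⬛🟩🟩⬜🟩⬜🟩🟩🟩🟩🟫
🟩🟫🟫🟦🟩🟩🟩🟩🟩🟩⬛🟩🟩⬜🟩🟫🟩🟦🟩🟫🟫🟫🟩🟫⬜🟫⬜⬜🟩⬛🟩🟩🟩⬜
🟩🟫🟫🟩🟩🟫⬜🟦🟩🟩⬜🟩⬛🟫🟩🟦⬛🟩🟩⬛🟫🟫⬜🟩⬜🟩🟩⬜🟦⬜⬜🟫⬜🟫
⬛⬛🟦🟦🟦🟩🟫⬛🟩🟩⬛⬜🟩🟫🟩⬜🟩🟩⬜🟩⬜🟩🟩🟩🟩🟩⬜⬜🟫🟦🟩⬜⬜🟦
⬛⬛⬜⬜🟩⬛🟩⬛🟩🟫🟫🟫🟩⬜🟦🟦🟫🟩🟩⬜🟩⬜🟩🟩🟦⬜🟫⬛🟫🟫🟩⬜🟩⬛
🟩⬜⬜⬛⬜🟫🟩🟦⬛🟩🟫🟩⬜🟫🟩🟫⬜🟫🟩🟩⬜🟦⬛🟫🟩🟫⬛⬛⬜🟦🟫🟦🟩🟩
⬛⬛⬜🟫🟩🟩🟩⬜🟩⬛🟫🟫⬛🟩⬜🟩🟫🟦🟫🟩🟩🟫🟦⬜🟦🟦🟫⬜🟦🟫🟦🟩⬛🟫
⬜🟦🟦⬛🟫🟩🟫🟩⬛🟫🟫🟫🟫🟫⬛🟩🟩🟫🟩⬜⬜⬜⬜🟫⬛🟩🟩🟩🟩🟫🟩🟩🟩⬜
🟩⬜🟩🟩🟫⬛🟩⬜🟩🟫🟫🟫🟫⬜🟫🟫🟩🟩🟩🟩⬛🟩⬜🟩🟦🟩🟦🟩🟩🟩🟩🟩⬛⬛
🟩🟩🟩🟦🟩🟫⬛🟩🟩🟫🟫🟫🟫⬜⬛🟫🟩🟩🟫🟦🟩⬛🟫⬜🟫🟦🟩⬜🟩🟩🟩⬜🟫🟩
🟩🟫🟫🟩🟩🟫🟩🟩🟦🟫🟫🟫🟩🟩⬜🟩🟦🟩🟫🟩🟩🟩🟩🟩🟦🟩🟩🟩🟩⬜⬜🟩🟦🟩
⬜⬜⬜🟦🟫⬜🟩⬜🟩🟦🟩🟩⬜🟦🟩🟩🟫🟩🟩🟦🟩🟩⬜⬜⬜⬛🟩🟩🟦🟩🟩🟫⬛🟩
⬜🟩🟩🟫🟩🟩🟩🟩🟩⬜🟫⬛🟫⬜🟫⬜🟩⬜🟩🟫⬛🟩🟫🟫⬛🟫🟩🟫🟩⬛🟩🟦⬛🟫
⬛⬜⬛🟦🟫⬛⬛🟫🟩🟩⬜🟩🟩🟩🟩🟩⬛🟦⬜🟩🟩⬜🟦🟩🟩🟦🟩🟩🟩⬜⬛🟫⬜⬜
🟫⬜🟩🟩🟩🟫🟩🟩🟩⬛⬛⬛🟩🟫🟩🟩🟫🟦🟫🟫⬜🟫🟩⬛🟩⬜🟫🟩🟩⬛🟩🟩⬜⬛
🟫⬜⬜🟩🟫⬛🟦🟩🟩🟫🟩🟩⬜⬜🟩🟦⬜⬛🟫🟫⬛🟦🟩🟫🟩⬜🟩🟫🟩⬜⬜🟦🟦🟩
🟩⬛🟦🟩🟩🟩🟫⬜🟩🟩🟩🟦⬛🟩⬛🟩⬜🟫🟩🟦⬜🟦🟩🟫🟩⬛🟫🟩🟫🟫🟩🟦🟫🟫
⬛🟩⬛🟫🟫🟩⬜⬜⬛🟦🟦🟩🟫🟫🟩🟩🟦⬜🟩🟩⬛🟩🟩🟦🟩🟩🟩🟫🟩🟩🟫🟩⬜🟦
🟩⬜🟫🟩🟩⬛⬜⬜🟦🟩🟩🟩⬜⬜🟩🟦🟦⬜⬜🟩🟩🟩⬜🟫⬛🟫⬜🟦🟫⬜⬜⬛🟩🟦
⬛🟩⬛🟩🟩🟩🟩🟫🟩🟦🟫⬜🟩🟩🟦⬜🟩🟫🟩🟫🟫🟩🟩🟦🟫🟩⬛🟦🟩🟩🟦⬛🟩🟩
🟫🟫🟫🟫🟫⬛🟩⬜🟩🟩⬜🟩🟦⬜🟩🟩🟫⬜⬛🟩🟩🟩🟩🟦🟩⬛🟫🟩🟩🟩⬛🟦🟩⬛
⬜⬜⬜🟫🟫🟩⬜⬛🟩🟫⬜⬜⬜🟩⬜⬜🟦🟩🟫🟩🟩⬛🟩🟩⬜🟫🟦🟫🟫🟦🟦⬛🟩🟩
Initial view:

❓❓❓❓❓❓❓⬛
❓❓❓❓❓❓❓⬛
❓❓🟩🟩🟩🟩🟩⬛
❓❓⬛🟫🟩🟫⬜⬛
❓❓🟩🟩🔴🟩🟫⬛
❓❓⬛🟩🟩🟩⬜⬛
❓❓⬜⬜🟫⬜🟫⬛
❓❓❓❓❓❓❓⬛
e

❓❓❓❓❓❓⬛⬛
❓❓❓❓❓❓⬛⬛
❓🟩🟩🟩🟩🟩⬛⬛
❓⬛🟫🟩🟫⬜⬛⬛
❓🟩🟩🟩🔴🟫⬛⬛
❓⬛🟩🟩🟩⬜⬛⬛
❓⬜⬜🟫⬜🟫⬛⬛
❓❓❓❓❓❓⬛⬛

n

❓❓❓❓❓❓⬛⬛
❓❓❓❓❓❓⬛⬛
❓❓🟩⬜⬜🟫⬛⬛
❓🟩🟩🟩🟩🟩⬛⬛
❓⬛🟫🟩🔴⬜⬛⬛
❓🟩🟩🟩🟩🟫⬛⬛
❓⬛🟩🟩🟩⬜⬛⬛
❓⬜⬜🟫⬜🟫⬛⬛

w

❓❓❓❓❓❓❓⬛
❓❓❓❓❓❓❓⬛
❓❓🟫🟩⬜⬜🟫⬛
❓❓🟩🟩🟩🟩🟩⬛
❓❓⬛🟫🔴🟫⬜⬛
❓❓🟩🟩🟩🟩🟫⬛
❓❓⬛🟩🟩🟩⬜⬛
❓❓⬜⬜🟫⬜🟫⬛

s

❓❓❓❓❓❓❓⬛
❓❓🟫🟩⬜⬜🟫⬛
❓❓🟩🟩🟩🟩🟩⬛
❓❓⬛🟫🟩🟫⬜⬛
❓❓🟩🟩🔴🟩🟫⬛
❓❓⬛🟩🟩🟩⬜⬛
❓❓⬜⬜🟫⬜🟫⬛
❓❓❓❓❓❓❓⬛

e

❓❓❓❓❓❓⬛⬛
❓🟫🟩⬜⬜🟫⬛⬛
❓🟩🟩🟩🟩🟩⬛⬛
❓⬛🟫🟩🟫⬜⬛⬛
❓🟩🟩🟩🔴🟫⬛⬛
❓⬛🟩🟩🟩⬜⬛⬛
❓⬜⬜🟫⬜🟫⬛⬛
❓❓❓❓❓❓⬛⬛

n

❓❓❓❓❓❓⬛⬛
❓❓❓❓❓❓⬛⬛
❓🟫🟩⬜⬜🟫⬛⬛
❓🟩🟩🟩🟩🟩⬛⬛
❓⬛🟫🟩🔴⬜⬛⬛
❓🟩🟩🟩🟩🟫⬛⬛
❓⬛🟩🟩🟩⬜⬛⬛
❓⬜⬜🟫⬜🟫⬛⬛

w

❓❓❓❓❓❓❓⬛
❓❓❓❓❓❓❓⬛
❓❓🟫🟩⬜⬜🟫⬛
❓❓🟩🟩🟩🟩🟩⬛
❓❓⬛🟫🔴🟫⬜⬛
❓❓🟩🟩🟩🟩🟫⬛
❓❓⬛🟩🟩🟩⬜⬛
❓❓⬜⬜🟫⬜🟫⬛

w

❓❓❓❓❓❓❓❓
❓❓❓❓❓❓❓❓
❓❓🟦🟫🟩⬜⬜🟫
❓❓⬜🟩🟩🟩🟩🟩
❓❓🟩⬛🔴🟩🟫⬜
❓❓⬜🟩🟩🟩🟩🟫
❓❓🟩⬛🟩🟩🟩⬜
❓❓❓⬜⬜🟫⬜🟫

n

❓❓❓❓❓❓❓❓
❓❓❓❓❓❓❓❓
❓❓🟩🟩🟫⬛🟫❓
❓❓🟦🟫🟩⬜⬜🟫
❓❓⬜🟩🔴🟩🟩🟩
❓❓🟩⬛🟫🟩🟫⬜
❓❓⬜🟩🟩🟩🟩🟫
❓❓🟩⬛🟩🟩🟩⬜

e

❓❓❓❓❓❓❓⬛
❓❓❓❓❓❓❓⬛
❓🟩🟩🟫⬛🟫⬛⬛
❓🟦🟫🟩⬜⬜🟫⬛
❓⬜🟩🟩🔴🟩🟩⬛
❓🟩⬛🟫🟩🟫⬜⬛
❓⬜🟩🟩🟩🟩🟫⬛
❓🟩⬛🟩🟩🟩⬜⬛

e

❓❓❓❓❓❓⬛⬛
❓❓❓❓❓❓⬛⬛
🟩🟩🟫⬛🟫⬛⬛⬛
🟦🟫🟩⬜⬜🟫⬛⬛
⬜🟩🟩🟩🔴🟩⬛⬛
🟩⬛🟫🟩🟫⬜⬛⬛
⬜🟩🟩🟩🟩🟫⬛⬛
🟩⬛🟩🟩🟩⬜⬛⬛

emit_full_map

🟩🟩🟫⬛🟫⬛
🟦🟫🟩⬜⬜🟫
⬜🟩🟩🟩🔴🟩
🟩⬛🟫🟩🟫⬜
⬜🟩🟩🟩🟩🟫
🟩⬛🟩🟩🟩⬜
❓⬜⬜🟫⬜🟫

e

❓❓❓❓❓⬛⬛⬛
❓❓❓❓❓⬛⬛⬛
🟩🟫⬛🟫⬛⬛⬛⬛
🟫🟩⬜⬜🟫⬛⬛⬛
🟩🟩🟩🟩🔴⬛⬛⬛
⬛🟫🟩🟫⬜⬛⬛⬛
🟩🟩🟩🟩🟫⬛⬛⬛
⬛🟩🟩🟩⬜⬛⬛⬛

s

❓❓❓❓❓⬛⬛⬛
🟩🟫⬛🟫⬛⬛⬛⬛
🟫🟩⬜⬜🟫⬛⬛⬛
🟩🟩🟩🟩🟩⬛⬛⬛
⬛🟫🟩🟫🔴⬛⬛⬛
🟩🟩🟩🟩🟫⬛⬛⬛
⬛🟩🟩🟩⬜⬛⬛⬛
⬜⬜🟫⬜🟫⬛⬛⬛

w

❓❓❓❓❓❓⬛⬛
🟩🟩🟫⬛🟫⬛⬛⬛
🟦🟫🟩⬜⬜🟫⬛⬛
⬜🟩🟩🟩🟩🟩⬛⬛
🟩⬛🟫🟩🔴⬜⬛⬛
⬜🟩🟩🟩🟩🟫⬛⬛
🟩⬛🟩🟩🟩⬜⬛⬛
❓⬜⬜🟫⬜🟫⬛⬛

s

🟩🟩🟫⬛🟫⬛⬛⬛
🟦🟫🟩⬜⬜🟫⬛⬛
⬜🟩🟩🟩🟩🟩⬛⬛
🟩⬛🟫🟩🟫⬜⬛⬛
⬜🟩🟩🟩🔴🟫⬛⬛
🟩⬛🟩🟩🟩⬜⬛⬛
❓⬜⬜🟫⬜🟫⬛⬛
❓❓❓❓❓❓⬛⬛

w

❓🟩🟩🟫⬛🟫⬛⬛
❓🟦🟫🟩⬜⬜🟫⬛
❓⬜🟩🟩🟩🟩🟩⬛
❓🟩⬛🟫🟩🟫⬜⬛
❓⬜🟩🟩🔴🟩🟫⬛
❓🟩⬛🟩🟩🟩⬜⬛
❓❓⬜⬜🟫⬜🟫⬛
❓❓❓❓❓❓❓⬛

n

❓❓❓❓❓❓❓⬛
❓🟩🟩🟫⬛🟫⬛⬛
❓🟦🟫🟩⬜⬜🟫⬛
❓⬜🟩🟩🟩🟩🟩⬛
❓🟩⬛🟫🔴🟫⬜⬛
❓⬜🟩🟩🟩🟩🟫⬛
❓🟩⬛🟩🟩🟩⬜⬛
❓❓⬜⬜🟫⬜🟫⬛

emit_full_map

🟩🟩🟫⬛🟫⬛
🟦🟫🟩⬜⬜🟫
⬜🟩🟩🟩🟩🟩
🟩⬛🟫🔴🟫⬜
⬜🟩🟩🟩🟩🟫
🟩⬛🟩🟩🟩⬜
❓⬜⬜🟫⬜🟫

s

❓🟩🟩🟫⬛🟫⬛⬛
❓🟦🟫🟩⬜⬜🟫⬛
❓⬜🟩🟩🟩🟩🟩⬛
❓🟩⬛🟫🟩🟫⬜⬛
❓⬜🟩🟩🔴🟩🟫⬛
❓🟩⬛🟩🟩🟩⬜⬛
❓❓⬜⬜🟫⬜🟫⬛
❓❓❓❓❓❓❓⬛

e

🟩🟩🟫⬛🟫⬛⬛⬛
🟦🟫🟩⬜⬜🟫⬛⬛
⬜🟩🟩🟩🟩🟩⬛⬛
🟩⬛🟫🟩🟫⬜⬛⬛
⬜🟩🟩🟩🔴🟫⬛⬛
🟩⬛🟩🟩🟩⬜⬛⬛
❓⬜⬜🟫⬜🟫⬛⬛
❓❓❓❓❓❓⬛⬛

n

❓❓❓❓❓❓⬛⬛
🟩🟩🟫⬛🟫⬛⬛⬛
🟦🟫🟩⬜⬜🟫⬛⬛
⬜🟩🟩🟩🟩🟩⬛⬛
🟩⬛🟫🟩🔴⬜⬛⬛
⬜🟩🟩🟩🟩🟫⬛⬛
🟩⬛🟩🟩🟩⬜⬛⬛
❓⬜⬜🟫⬜🟫⬛⬛

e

❓❓❓❓❓⬛⬛⬛
🟩🟫⬛🟫⬛⬛⬛⬛
🟫🟩⬜⬜🟫⬛⬛⬛
🟩🟩🟩🟩🟩⬛⬛⬛
⬛🟫🟩🟫🔴⬛⬛⬛
🟩🟩🟩🟩🟫⬛⬛⬛
⬛🟩🟩🟩⬜⬛⬛⬛
⬜⬜🟫⬜🟫⬛⬛⬛


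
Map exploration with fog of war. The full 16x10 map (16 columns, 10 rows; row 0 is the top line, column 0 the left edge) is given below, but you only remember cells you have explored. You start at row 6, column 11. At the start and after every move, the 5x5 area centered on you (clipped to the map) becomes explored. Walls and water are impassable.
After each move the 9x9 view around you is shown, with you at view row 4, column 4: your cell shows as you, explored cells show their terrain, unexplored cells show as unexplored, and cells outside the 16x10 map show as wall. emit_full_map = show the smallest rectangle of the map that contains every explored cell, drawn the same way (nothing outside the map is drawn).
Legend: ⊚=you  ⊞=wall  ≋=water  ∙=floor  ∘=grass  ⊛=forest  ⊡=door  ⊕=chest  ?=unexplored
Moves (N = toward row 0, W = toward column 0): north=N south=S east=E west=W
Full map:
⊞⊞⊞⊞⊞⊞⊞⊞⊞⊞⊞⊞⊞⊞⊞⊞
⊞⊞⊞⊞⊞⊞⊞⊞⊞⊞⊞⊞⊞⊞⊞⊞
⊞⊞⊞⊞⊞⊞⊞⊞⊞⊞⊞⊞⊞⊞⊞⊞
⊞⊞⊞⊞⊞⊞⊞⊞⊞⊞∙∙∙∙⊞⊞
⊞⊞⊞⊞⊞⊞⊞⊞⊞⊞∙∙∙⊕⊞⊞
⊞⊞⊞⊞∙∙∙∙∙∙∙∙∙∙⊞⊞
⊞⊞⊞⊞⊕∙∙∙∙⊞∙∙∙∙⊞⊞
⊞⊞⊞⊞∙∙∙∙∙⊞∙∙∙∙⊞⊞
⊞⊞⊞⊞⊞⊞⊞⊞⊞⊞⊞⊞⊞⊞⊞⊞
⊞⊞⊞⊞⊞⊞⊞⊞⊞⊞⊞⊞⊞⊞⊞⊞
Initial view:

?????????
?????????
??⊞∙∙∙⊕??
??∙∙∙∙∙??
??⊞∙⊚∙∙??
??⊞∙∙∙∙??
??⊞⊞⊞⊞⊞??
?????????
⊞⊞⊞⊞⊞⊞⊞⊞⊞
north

?????????
?????????
??⊞∙∙∙∙??
??⊞∙∙∙⊕??
??∙∙⊚∙∙??
??⊞∙∙∙∙??
??⊞∙∙∙∙??
??⊞⊞⊞⊞⊞??
?????????

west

?????????
?????????
??⊞⊞∙∙∙∙?
??⊞⊞∙∙∙⊕?
??∙∙⊚∙∙∙?
??∙⊞∙∙∙∙?
??∙⊞∙∙∙∙?
???⊞⊞⊞⊞⊞?
?????????

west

?????????
?????????
??⊞⊞⊞∙∙∙∙
??⊞⊞⊞∙∙∙⊕
??∙∙⊚∙∙∙∙
??∙∙⊞∙∙∙∙
??∙∙⊞∙∙∙∙
????⊞⊞⊞⊞⊞
?????????

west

?????????
?????????
??⊞⊞⊞⊞∙∙∙
??⊞⊞⊞⊞∙∙∙
??∙∙⊚∙∙∙∙
??∙∙∙⊞∙∙∙
??∙∙∙⊞∙∙∙
?????⊞⊞⊞⊞
?????????

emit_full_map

⊞⊞⊞⊞∙∙∙∙
⊞⊞⊞⊞∙∙∙⊕
∙∙⊚∙∙∙∙∙
∙∙∙⊞∙∙∙∙
∙∙∙⊞∙∙∙∙
???⊞⊞⊞⊞⊞

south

?????????
??⊞⊞⊞⊞∙∙∙
??⊞⊞⊞⊞∙∙∙
??∙∙∙∙∙∙∙
??∙∙⊚⊞∙∙∙
??∙∙∙⊞∙∙∙
??⊞⊞⊞⊞⊞⊞⊞
?????????
⊞⊞⊞⊞⊞⊞⊞⊞⊞

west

?????????
???⊞⊞⊞⊞∙∙
??⊞⊞⊞⊞⊞∙∙
??∙∙∙∙∙∙∙
??∙∙⊚∙⊞∙∙
??∙∙∙∙⊞∙∙
??⊞⊞⊞⊞⊞⊞⊞
?????????
⊞⊞⊞⊞⊞⊞⊞⊞⊞

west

?????????
????⊞⊞⊞⊞∙
??⊞⊞⊞⊞⊞⊞∙
??∙∙∙∙∙∙∙
??⊕∙⊚∙∙⊞∙
??∙∙∙∙∙⊞∙
??⊞⊞⊞⊞⊞⊞⊞
?????????
⊞⊞⊞⊞⊞⊞⊞⊞⊞

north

?????????
?????????
??⊞⊞⊞⊞⊞⊞∙
??⊞⊞⊞⊞⊞⊞∙
??∙∙⊚∙∙∙∙
??⊕∙∙∙∙⊞∙
??∙∙∙∙∙⊞∙
??⊞⊞⊞⊞⊞⊞⊞
?????????

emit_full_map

⊞⊞⊞⊞⊞⊞∙∙∙∙
⊞⊞⊞⊞⊞⊞∙∙∙⊕
∙∙⊚∙∙∙∙∙∙∙
⊕∙∙∙∙⊞∙∙∙∙
∙∙∙∙∙⊞∙∙∙∙
⊞⊞⊞⊞⊞⊞⊞⊞⊞⊞


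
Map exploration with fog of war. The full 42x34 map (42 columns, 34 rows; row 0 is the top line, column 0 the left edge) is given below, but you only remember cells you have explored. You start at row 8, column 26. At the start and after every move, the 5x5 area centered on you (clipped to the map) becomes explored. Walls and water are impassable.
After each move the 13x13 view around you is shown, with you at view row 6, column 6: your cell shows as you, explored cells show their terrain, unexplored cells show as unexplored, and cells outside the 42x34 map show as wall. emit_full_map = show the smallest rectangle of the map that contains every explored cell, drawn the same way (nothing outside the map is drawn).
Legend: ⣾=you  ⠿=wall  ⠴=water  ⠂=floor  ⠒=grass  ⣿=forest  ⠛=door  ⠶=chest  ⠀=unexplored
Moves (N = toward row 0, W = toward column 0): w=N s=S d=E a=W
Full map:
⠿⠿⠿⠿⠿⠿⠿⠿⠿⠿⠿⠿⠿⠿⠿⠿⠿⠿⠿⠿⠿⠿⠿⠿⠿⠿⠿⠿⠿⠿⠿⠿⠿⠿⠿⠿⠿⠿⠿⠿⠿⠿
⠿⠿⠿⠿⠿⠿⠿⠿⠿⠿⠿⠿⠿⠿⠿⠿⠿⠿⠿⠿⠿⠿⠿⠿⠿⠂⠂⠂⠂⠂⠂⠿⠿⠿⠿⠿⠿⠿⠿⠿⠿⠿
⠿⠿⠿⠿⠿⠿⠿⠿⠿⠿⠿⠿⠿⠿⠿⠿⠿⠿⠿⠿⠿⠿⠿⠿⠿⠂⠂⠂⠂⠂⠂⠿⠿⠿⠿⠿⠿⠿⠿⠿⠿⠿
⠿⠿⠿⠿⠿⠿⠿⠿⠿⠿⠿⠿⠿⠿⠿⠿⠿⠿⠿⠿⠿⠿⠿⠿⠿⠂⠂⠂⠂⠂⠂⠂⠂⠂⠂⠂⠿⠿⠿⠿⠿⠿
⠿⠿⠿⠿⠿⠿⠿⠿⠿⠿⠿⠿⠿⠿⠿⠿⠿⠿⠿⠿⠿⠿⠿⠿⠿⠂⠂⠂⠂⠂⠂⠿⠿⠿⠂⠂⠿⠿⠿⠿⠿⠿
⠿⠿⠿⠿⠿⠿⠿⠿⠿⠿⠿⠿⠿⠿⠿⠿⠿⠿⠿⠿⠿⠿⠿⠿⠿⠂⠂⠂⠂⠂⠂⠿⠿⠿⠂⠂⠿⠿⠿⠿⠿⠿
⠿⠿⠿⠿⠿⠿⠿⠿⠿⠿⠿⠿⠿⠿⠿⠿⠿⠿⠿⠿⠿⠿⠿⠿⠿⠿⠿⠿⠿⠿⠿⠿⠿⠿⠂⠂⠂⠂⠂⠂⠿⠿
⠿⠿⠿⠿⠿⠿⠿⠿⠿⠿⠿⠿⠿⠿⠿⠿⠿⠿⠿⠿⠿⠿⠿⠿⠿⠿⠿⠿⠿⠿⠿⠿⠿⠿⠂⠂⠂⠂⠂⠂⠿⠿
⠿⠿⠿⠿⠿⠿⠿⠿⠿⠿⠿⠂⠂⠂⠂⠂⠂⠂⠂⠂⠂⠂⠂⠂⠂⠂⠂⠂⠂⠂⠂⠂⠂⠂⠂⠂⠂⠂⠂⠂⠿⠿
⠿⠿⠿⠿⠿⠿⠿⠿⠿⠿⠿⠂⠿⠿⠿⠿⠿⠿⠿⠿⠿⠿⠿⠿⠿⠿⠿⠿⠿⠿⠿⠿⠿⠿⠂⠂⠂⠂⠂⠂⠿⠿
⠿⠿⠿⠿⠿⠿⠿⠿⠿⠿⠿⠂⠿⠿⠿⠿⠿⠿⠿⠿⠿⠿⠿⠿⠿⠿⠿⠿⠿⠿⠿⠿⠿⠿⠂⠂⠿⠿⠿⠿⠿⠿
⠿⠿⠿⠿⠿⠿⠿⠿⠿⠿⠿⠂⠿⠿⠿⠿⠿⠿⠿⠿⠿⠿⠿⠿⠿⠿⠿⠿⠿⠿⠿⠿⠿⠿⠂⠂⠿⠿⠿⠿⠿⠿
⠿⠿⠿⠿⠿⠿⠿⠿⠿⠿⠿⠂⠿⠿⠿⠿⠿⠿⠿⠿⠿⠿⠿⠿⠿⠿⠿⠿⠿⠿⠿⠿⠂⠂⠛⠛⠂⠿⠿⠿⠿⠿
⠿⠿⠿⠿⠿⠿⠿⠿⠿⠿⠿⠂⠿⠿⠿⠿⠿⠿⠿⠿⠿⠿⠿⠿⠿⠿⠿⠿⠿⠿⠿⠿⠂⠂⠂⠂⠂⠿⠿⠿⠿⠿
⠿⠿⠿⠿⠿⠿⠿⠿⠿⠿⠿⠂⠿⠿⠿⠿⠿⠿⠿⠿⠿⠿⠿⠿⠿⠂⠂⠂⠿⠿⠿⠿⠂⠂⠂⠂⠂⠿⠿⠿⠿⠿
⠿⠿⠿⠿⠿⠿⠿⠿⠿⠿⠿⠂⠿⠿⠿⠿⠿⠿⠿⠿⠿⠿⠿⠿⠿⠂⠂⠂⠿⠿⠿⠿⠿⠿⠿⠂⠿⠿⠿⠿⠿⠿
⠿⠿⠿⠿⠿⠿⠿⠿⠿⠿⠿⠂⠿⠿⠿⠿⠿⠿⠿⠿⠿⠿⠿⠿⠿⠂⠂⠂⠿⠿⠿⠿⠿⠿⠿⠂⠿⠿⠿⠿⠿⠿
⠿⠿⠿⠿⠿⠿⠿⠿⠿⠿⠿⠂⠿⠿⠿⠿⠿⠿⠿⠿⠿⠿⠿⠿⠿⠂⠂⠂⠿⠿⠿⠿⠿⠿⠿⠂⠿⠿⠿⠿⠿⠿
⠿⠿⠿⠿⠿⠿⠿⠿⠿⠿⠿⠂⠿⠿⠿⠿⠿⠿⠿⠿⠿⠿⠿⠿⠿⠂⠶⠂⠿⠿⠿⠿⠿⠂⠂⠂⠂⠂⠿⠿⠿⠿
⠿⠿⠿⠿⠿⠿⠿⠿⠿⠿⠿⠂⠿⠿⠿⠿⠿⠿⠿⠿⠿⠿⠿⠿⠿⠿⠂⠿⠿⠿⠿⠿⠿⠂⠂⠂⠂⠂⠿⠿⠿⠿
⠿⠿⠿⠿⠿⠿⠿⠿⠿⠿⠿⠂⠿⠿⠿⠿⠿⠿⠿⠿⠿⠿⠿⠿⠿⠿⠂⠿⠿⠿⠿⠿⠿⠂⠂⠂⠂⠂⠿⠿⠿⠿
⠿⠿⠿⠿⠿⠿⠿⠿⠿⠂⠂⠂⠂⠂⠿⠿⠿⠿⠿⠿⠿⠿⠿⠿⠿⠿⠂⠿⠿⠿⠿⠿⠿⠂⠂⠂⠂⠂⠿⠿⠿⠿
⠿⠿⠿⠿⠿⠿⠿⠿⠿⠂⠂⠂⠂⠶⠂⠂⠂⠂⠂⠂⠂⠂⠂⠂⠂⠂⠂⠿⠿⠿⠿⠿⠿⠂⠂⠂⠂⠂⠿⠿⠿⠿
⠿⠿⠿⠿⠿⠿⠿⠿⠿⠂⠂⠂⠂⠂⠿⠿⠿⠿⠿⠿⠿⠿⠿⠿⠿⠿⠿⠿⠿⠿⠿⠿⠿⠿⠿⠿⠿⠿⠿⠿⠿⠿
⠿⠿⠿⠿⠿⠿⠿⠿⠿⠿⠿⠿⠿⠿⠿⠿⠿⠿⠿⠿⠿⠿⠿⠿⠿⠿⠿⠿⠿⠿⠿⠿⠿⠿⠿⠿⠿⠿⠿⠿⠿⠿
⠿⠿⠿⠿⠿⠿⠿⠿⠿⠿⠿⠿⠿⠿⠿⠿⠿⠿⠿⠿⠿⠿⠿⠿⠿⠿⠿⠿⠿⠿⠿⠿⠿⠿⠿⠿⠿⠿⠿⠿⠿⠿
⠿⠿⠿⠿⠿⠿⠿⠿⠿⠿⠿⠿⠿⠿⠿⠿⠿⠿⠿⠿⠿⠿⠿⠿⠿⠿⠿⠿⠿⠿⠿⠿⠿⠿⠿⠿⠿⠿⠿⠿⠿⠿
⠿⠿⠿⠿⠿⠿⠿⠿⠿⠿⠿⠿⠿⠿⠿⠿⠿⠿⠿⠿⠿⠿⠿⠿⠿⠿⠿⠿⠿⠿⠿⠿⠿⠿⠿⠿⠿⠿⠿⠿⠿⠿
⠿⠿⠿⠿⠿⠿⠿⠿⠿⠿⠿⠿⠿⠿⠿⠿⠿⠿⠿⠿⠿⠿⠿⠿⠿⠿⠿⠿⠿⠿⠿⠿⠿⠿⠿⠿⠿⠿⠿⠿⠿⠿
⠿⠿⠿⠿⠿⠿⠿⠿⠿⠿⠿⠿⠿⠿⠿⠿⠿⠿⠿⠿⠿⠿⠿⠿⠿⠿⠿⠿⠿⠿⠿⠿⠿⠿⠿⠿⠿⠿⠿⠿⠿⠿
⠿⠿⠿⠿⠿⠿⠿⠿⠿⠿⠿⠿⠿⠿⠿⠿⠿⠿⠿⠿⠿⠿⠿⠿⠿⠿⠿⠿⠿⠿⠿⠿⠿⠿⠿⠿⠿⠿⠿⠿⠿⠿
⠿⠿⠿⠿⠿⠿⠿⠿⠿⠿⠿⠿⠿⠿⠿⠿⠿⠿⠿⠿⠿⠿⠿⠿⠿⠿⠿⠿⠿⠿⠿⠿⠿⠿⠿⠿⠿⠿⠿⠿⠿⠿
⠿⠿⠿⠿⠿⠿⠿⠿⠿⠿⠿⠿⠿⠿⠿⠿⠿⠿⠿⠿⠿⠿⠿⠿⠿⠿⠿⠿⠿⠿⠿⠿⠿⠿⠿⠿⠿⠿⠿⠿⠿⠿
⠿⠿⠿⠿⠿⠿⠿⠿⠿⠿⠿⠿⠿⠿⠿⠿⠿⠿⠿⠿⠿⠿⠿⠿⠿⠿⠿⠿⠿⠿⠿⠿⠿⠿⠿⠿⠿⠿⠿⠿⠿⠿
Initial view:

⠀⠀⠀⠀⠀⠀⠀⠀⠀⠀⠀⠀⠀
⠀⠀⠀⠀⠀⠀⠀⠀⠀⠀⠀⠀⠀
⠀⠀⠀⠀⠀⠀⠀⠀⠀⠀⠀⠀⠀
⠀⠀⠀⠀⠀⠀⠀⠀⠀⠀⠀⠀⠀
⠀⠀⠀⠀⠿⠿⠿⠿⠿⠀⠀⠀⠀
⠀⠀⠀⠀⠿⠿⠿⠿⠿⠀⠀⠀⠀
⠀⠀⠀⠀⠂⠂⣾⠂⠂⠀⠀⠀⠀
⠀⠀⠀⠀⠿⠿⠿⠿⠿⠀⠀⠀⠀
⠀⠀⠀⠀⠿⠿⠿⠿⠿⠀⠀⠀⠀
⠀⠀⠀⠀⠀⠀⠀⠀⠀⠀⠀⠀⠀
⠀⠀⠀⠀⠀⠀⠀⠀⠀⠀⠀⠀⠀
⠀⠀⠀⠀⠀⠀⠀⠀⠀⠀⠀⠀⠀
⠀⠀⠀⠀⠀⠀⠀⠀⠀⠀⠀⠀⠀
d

⠀⠀⠀⠀⠀⠀⠀⠀⠀⠀⠀⠀⠀
⠀⠀⠀⠀⠀⠀⠀⠀⠀⠀⠀⠀⠀
⠀⠀⠀⠀⠀⠀⠀⠀⠀⠀⠀⠀⠀
⠀⠀⠀⠀⠀⠀⠀⠀⠀⠀⠀⠀⠀
⠀⠀⠀⠿⠿⠿⠿⠿⠿⠀⠀⠀⠀
⠀⠀⠀⠿⠿⠿⠿⠿⠿⠀⠀⠀⠀
⠀⠀⠀⠂⠂⠂⣾⠂⠂⠀⠀⠀⠀
⠀⠀⠀⠿⠿⠿⠿⠿⠿⠀⠀⠀⠀
⠀⠀⠀⠿⠿⠿⠿⠿⠿⠀⠀⠀⠀
⠀⠀⠀⠀⠀⠀⠀⠀⠀⠀⠀⠀⠀
⠀⠀⠀⠀⠀⠀⠀⠀⠀⠀⠀⠀⠀
⠀⠀⠀⠀⠀⠀⠀⠀⠀⠀⠀⠀⠀
⠀⠀⠀⠀⠀⠀⠀⠀⠀⠀⠀⠀⠀

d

⠀⠀⠀⠀⠀⠀⠀⠀⠀⠀⠀⠀⠀
⠀⠀⠀⠀⠀⠀⠀⠀⠀⠀⠀⠀⠀
⠀⠀⠀⠀⠀⠀⠀⠀⠀⠀⠀⠀⠀
⠀⠀⠀⠀⠀⠀⠀⠀⠀⠀⠀⠀⠀
⠀⠀⠿⠿⠿⠿⠿⠿⠿⠀⠀⠀⠀
⠀⠀⠿⠿⠿⠿⠿⠿⠿⠀⠀⠀⠀
⠀⠀⠂⠂⠂⠂⣾⠂⠂⠀⠀⠀⠀
⠀⠀⠿⠿⠿⠿⠿⠿⠿⠀⠀⠀⠀
⠀⠀⠿⠿⠿⠿⠿⠿⠿⠀⠀⠀⠀
⠀⠀⠀⠀⠀⠀⠀⠀⠀⠀⠀⠀⠀
⠀⠀⠀⠀⠀⠀⠀⠀⠀⠀⠀⠀⠀
⠀⠀⠀⠀⠀⠀⠀⠀⠀⠀⠀⠀⠀
⠀⠀⠀⠀⠀⠀⠀⠀⠀⠀⠀⠀⠀

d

⠀⠀⠀⠀⠀⠀⠀⠀⠀⠀⠀⠀⠀
⠀⠀⠀⠀⠀⠀⠀⠀⠀⠀⠀⠀⠀
⠀⠀⠀⠀⠀⠀⠀⠀⠀⠀⠀⠀⠀
⠀⠀⠀⠀⠀⠀⠀⠀⠀⠀⠀⠀⠀
⠀⠿⠿⠿⠿⠿⠿⠿⠿⠀⠀⠀⠀
⠀⠿⠿⠿⠿⠿⠿⠿⠿⠀⠀⠀⠀
⠀⠂⠂⠂⠂⠂⣾⠂⠂⠀⠀⠀⠀
⠀⠿⠿⠿⠿⠿⠿⠿⠿⠀⠀⠀⠀
⠀⠿⠿⠿⠿⠿⠿⠿⠿⠀⠀⠀⠀
⠀⠀⠀⠀⠀⠀⠀⠀⠀⠀⠀⠀⠀
⠀⠀⠀⠀⠀⠀⠀⠀⠀⠀⠀⠀⠀
⠀⠀⠀⠀⠀⠀⠀⠀⠀⠀⠀⠀⠀
⠀⠀⠀⠀⠀⠀⠀⠀⠀⠀⠀⠀⠀

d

⠀⠀⠀⠀⠀⠀⠀⠀⠀⠀⠀⠀⠀
⠀⠀⠀⠀⠀⠀⠀⠀⠀⠀⠀⠀⠀
⠀⠀⠀⠀⠀⠀⠀⠀⠀⠀⠀⠀⠀
⠀⠀⠀⠀⠀⠀⠀⠀⠀⠀⠀⠀⠀
⠿⠿⠿⠿⠿⠿⠿⠿⠿⠀⠀⠀⠀
⠿⠿⠿⠿⠿⠿⠿⠿⠿⠀⠀⠀⠀
⠂⠂⠂⠂⠂⠂⣾⠂⠂⠀⠀⠀⠀
⠿⠿⠿⠿⠿⠿⠿⠿⠿⠀⠀⠀⠀
⠿⠿⠿⠿⠿⠿⠿⠿⠿⠀⠀⠀⠀
⠀⠀⠀⠀⠀⠀⠀⠀⠀⠀⠀⠀⠀
⠀⠀⠀⠀⠀⠀⠀⠀⠀⠀⠀⠀⠀
⠀⠀⠀⠀⠀⠀⠀⠀⠀⠀⠀⠀⠀
⠀⠀⠀⠀⠀⠀⠀⠀⠀⠀⠀⠀⠀

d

⠀⠀⠀⠀⠀⠀⠀⠀⠀⠀⠀⠀⠀
⠀⠀⠀⠀⠀⠀⠀⠀⠀⠀⠀⠀⠀
⠀⠀⠀⠀⠀⠀⠀⠀⠀⠀⠀⠀⠀
⠀⠀⠀⠀⠀⠀⠀⠀⠀⠀⠀⠀⠀
⠿⠿⠿⠿⠿⠿⠿⠿⠿⠀⠀⠀⠀
⠿⠿⠿⠿⠿⠿⠿⠿⠿⠀⠀⠀⠀
⠂⠂⠂⠂⠂⠂⣾⠂⠂⠀⠀⠀⠀
⠿⠿⠿⠿⠿⠿⠿⠿⠿⠀⠀⠀⠀
⠿⠿⠿⠿⠿⠿⠿⠿⠿⠀⠀⠀⠀
⠀⠀⠀⠀⠀⠀⠀⠀⠀⠀⠀⠀⠀
⠀⠀⠀⠀⠀⠀⠀⠀⠀⠀⠀⠀⠀
⠀⠀⠀⠀⠀⠀⠀⠀⠀⠀⠀⠀⠀
⠀⠀⠀⠀⠀⠀⠀⠀⠀⠀⠀⠀⠀

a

⠀⠀⠀⠀⠀⠀⠀⠀⠀⠀⠀⠀⠀
⠀⠀⠀⠀⠀⠀⠀⠀⠀⠀⠀⠀⠀
⠀⠀⠀⠀⠀⠀⠀⠀⠀⠀⠀⠀⠀
⠀⠀⠀⠀⠀⠀⠀⠀⠀⠀⠀⠀⠀
⠿⠿⠿⠿⠿⠿⠿⠿⠿⠿⠀⠀⠀
⠿⠿⠿⠿⠿⠿⠿⠿⠿⠿⠀⠀⠀
⠂⠂⠂⠂⠂⠂⣾⠂⠂⠂⠀⠀⠀
⠿⠿⠿⠿⠿⠿⠿⠿⠿⠿⠀⠀⠀
⠿⠿⠿⠿⠿⠿⠿⠿⠿⠿⠀⠀⠀
⠀⠀⠀⠀⠀⠀⠀⠀⠀⠀⠀⠀⠀
⠀⠀⠀⠀⠀⠀⠀⠀⠀⠀⠀⠀⠀
⠀⠀⠀⠀⠀⠀⠀⠀⠀⠀⠀⠀⠀
⠀⠀⠀⠀⠀⠀⠀⠀⠀⠀⠀⠀⠀

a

⠀⠀⠀⠀⠀⠀⠀⠀⠀⠀⠀⠀⠀
⠀⠀⠀⠀⠀⠀⠀⠀⠀⠀⠀⠀⠀
⠀⠀⠀⠀⠀⠀⠀⠀⠀⠀⠀⠀⠀
⠀⠀⠀⠀⠀⠀⠀⠀⠀⠀⠀⠀⠀
⠀⠿⠿⠿⠿⠿⠿⠿⠿⠿⠿⠀⠀
⠀⠿⠿⠿⠿⠿⠿⠿⠿⠿⠿⠀⠀
⠀⠂⠂⠂⠂⠂⣾⠂⠂⠂⠂⠀⠀
⠀⠿⠿⠿⠿⠿⠿⠿⠿⠿⠿⠀⠀
⠀⠿⠿⠿⠿⠿⠿⠿⠿⠿⠿⠀⠀
⠀⠀⠀⠀⠀⠀⠀⠀⠀⠀⠀⠀⠀
⠀⠀⠀⠀⠀⠀⠀⠀⠀⠀⠀⠀⠀
⠀⠀⠀⠀⠀⠀⠀⠀⠀⠀⠀⠀⠀
⠀⠀⠀⠀⠀⠀⠀⠀⠀⠀⠀⠀⠀

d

⠀⠀⠀⠀⠀⠀⠀⠀⠀⠀⠀⠀⠀
⠀⠀⠀⠀⠀⠀⠀⠀⠀⠀⠀⠀⠀
⠀⠀⠀⠀⠀⠀⠀⠀⠀⠀⠀⠀⠀
⠀⠀⠀⠀⠀⠀⠀⠀⠀⠀⠀⠀⠀
⠿⠿⠿⠿⠿⠿⠿⠿⠿⠿⠀⠀⠀
⠿⠿⠿⠿⠿⠿⠿⠿⠿⠿⠀⠀⠀
⠂⠂⠂⠂⠂⠂⣾⠂⠂⠂⠀⠀⠀
⠿⠿⠿⠿⠿⠿⠿⠿⠿⠿⠀⠀⠀
⠿⠿⠿⠿⠿⠿⠿⠿⠿⠿⠀⠀⠀
⠀⠀⠀⠀⠀⠀⠀⠀⠀⠀⠀⠀⠀
⠀⠀⠀⠀⠀⠀⠀⠀⠀⠀⠀⠀⠀
⠀⠀⠀⠀⠀⠀⠀⠀⠀⠀⠀⠀⠀
⠀⠀⠀⠀⠀⠀⠀⠀⠀⠀⠀⠀⠀

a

⠀⠀⠀⠀⠀⠀⠀⠀⠀⠀⠀⠀⠀
⠀⠀⠀⠀⠀⠀⠀⠀⠀⠀⠀⠀⠀
⠀⠀⠀⠀⠀⠀⠀⠀⠀⠀⠀⠀⠀
⠀⠀⠀⠀⠀⠀⠀⠀⠀⠀⠀⠀⠀
⠀⠿⠿⠿⠿⠿⠿⠿⠿⠿⠿⠀⠀
⠀⠿⠿⠿⠿⠿⠿⠿⠿⠿⠿⠀⠀
⠀⠂⠂⠂⠂⠂⣾⠂⠂⠂⠂⠀⠀
⠀⠿⠿⠿⠿⠿⠿⠿⠿⠿⠿⠀⠀
⠀⠿⠿⠿⠿⠿⠿⠿⠿⠿⠿⠀⠀
⠀⠀⠀⠀⠀⠀⠀⠀⠀⠀⠀⠀⠀
⠀⠀⠀⠀⠀⠀⠀⠀⠀⠀⠀⠀⠀
⠀⠀⠀⠀⠀⠀⠀⠀⠀⠀⠀⠀⠀
⠀⠀⠀⠀⠀⠀⠀⠀⠀⠀⠀⠀⠀
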